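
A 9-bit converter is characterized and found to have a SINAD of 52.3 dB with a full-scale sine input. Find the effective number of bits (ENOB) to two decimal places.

ENOB = (SINAD − 1.76) / 6.02 = (52.3 − 1.76)/6.02 = 8.395.

8.40 bits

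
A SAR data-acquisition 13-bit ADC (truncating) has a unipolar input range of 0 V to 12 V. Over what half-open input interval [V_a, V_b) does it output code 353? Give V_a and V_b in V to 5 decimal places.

LSB = 12/2^13 = 1.465 mV.
V_a = V_low + 353·LSB = 0.51709 V; V_b = V_low + 354·LSB = 0.518555 V.

[0.51709 V, 0.51855 V)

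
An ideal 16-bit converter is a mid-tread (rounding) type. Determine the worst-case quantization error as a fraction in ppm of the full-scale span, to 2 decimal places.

Rounding → worst-case error = ½ LSB = V_FS/2^17, so 1e+06/131072 = 7.62939 ppm of full scale.

7.63 ppm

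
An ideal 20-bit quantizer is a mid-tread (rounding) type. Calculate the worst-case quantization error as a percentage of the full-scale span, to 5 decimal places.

0.00005 %

Rounding → worst-case error = ½ LSB = V_FS/2^21, so 100/2097152 = 4.76837e-05 % of full scale.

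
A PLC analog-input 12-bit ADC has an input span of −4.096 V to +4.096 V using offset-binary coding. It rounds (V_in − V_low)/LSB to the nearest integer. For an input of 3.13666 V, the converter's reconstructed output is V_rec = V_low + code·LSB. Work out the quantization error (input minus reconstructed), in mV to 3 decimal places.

0.660 mV

Step size: 8.192 V ÷ 2^12 = 2.000 mV.
(3.13666 − (−4.096))/0.002 = 3616.3300; round gives code 3616.
V_rec = (−4.096) + 3616·0.002 = 3.136 V.
Error = 3.13666 − 3.136 = 0.00066 V = 0.660 mV.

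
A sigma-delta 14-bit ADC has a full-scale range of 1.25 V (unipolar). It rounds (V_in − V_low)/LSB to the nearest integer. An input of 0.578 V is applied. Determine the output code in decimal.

code 7576

Full-scale span = 1.25 V; LSB = 1.25/2^14 = 76.29 µV.
Input sits at 7575.962 steps above V_low.
So the output code is 7576.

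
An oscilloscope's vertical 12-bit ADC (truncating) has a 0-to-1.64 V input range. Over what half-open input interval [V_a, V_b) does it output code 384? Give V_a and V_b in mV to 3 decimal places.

LSB = 1.64/2^12 = 400.39 µV.
V_a = V_low + 384·LSB = 0.15375 V; V_b = V_low + 385·LSB = 0.15415 V.

[153.750 mV, 154.150 mV)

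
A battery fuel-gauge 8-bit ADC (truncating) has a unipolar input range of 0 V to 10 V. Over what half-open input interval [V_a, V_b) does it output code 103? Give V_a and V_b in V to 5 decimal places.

LSB = 10/2^8 = 39.062 mV.
V_a = V_low + 103·LSB = 4.02344 V; V_b = V_low + 104·LSB = 4.0625 V.

[4.02344 V, 4.06250 V)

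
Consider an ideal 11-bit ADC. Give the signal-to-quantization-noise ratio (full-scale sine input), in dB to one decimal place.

SNR ≈ 6.02·N + 1.76 dB = 6.02·11 + 1.76 = 67.98 dB.

68.0 dB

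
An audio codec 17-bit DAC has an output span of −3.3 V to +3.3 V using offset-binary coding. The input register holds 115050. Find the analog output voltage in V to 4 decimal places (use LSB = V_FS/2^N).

2.4932 V

LSB = 6.6 V / 2^17 = 50.35 µV.
V_out = (−3.3) + 115050 × 5.0354e-05 V = 2.49323 V.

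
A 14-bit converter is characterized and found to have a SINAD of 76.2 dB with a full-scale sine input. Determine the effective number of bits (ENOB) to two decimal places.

12.37 bits

ENOB = (SINAD − 1.76) / 6.02 = (76.2 − 1.76)/6.02 = 12.365.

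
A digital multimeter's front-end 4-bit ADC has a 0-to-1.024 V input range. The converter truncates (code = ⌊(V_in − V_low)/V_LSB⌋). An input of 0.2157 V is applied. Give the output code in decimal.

Full-scale span = 1.024 V; LSB = 1.024/2^4 = 64.000 mV.
Input sits at 3.370 steps above V_low.
Floor → code 3.

code 3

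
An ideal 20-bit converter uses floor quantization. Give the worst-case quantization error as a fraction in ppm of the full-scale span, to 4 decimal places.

0.9537 ppm

Truncating → worst-case error = 1 LSB = V_FS/2^20, so 1e+06/1048576 = 0.953674 ppm of full scale.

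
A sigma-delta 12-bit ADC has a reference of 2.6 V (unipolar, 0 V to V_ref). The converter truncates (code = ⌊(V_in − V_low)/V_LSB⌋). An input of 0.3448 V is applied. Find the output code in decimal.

code 543

Full-scale span = 2.6 V; LSB = 2.6/2^12 = 0.635 mV.
(V_in − V_low)/LSB = (0.3448 − 0) / 0.000634766 = 543.193.
Floor → code 543.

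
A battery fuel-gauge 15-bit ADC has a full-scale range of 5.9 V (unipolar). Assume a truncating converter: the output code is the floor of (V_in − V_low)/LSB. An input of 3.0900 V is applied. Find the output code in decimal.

code 17161

Full-scale span = 5.9 V; LSB = 5.9/2^15 = 180.05 µV.
(V_in − V_low)/LSB = (3.0900 − 0) / 0.000180054 = 17161.546.
So the output code is 17161.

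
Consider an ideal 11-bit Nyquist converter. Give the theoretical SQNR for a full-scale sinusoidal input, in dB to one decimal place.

68.0 dB

SNR ≈ 6.02·N + 1.76 dB = 6.02·11 + 1.76 = 67.98 dB.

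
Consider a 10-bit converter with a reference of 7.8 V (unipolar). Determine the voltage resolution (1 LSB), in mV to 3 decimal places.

Full-scale span = 7.8 V.
LSB = 7.8 / 2^10 = 7.8 / 1024 = 0.00761719 V = 7.617 mV.

7.617 mV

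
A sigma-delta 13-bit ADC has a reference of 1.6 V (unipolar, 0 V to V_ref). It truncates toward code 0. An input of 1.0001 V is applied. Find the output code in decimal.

Full-scale span = 1.6 V; LSB = 1.6/2^13 = 195.31 µV.
(V_in − V_low)/LSB = (1.0001 − 0) / 0.000195313 = 5120.512.
⌊·⌋(5120.512) = 5120.

code 5120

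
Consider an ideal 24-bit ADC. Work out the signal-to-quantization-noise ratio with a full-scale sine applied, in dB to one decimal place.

SNR ≈ 6.02·N + 1.76 dB = 6.02·24 + 1.76 = 146.24 dB.

146.2 dB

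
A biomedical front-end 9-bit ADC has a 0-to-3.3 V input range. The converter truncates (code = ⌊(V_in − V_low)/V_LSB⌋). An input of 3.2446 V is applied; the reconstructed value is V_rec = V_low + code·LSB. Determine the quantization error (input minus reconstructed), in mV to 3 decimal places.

Step size: 3.3 V ÷ 2^9 = 6.445 mV.
(V_in − V_low)/LSB = (3.2446 − 0)/0.00644531 = 503.4046 → code 503 (floor).
Code 503 maps back to 0 + 503×0.00644531 V = 3.2419922 V.
Difference: 0.00260781 V → 2.608 mV.

2.608 mV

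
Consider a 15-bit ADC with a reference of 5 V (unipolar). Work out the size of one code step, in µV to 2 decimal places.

Full-scale span = 5 V.
LSB = 5 / 2^15 = 5 / 32768 = 0.000152588 V = 152.59 µV.

152.59 µV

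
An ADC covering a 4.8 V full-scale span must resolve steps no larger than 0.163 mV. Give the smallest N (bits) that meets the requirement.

15 bits

Number of steps required ≥ 4.8 V / 0.163 mV = 29447.85.
Need 2^N ≥ 29447.85; 2^14 = 16384, 2^15 = 32768.
Minimum N = 15.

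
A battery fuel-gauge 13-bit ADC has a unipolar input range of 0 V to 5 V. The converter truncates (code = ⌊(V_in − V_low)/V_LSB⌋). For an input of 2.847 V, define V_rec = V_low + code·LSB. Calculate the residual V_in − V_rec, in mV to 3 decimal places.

0.320 mV

Step size: 5 V ÷ 2^13 = 0.610 mV.
Scaled input = 4664.5248 LSBs, so code = 4664.
V_rec = 0 + 4664·0.000610352 = 2.8466797 V.
V_in − V_rec = 0.000320313 V = 0.320 mV.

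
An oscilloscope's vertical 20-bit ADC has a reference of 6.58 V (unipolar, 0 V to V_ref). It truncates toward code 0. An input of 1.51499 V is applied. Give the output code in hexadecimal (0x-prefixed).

code 0x3AF11 (decimal 241425)

With 1048576 levels over 6.58 V, one step is 6.28 µV.
(V_in − V_low)/LSB = (1.51499 − 0) / 6.27518e-06 = 241425.859.
Floor → code 241425.
In hexadecimal (0x-prefixed): 0x3AF11.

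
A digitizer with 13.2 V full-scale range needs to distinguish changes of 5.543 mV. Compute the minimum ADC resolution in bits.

Number of steps required ≥ 13.2 V / 5.543 mV = 2381.38.
Need 2^N ≥ 2381.38; 2^11 = 2048, 2^12 = 4096.
Minimum N = 12.

12 bits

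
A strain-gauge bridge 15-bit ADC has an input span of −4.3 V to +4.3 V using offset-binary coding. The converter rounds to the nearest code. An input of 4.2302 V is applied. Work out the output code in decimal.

LSB = 8.6 V / 32768 = 262.45 µV.
(4.2302 − (−4.3)) / 0.000262451 = 32502.046 LSBs.
round(32502.046) = 32502.

code 32502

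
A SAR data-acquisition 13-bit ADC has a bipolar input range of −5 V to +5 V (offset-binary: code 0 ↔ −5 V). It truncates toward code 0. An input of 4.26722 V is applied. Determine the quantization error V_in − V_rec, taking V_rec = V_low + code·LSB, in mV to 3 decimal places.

0.863 mV

One LSB is 10 V / 8192 = 1.221 mV.
(V_in − V_low)/LSB = (4.26722 − (−5))/0.0012207 = 7591.7066 → code 7591 (floor).
V_rec = (−5) + 7591·0.0012207 = 4.2663574 V.
V_in − V_rec = 0.000862578 V = 0.863 mV.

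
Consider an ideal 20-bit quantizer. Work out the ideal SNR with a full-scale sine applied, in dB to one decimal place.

SNR ≈ 6.02·N + 1.76 dB = 6.02·20 + 1.76 = 122.16 dB.

122.2 dB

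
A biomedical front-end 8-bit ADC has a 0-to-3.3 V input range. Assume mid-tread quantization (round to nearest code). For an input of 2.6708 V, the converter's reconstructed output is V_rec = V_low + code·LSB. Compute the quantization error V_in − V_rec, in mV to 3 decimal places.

One LSB is 3.3 V / 256 = 12.891 mV.
Scaled input = 207.1893 LSBs, so code = 207.
V_rec = 0 + 207·0.0128906 = 2.6683594 V.
Difference: 0.00244063 V → 2.441 mV.

2.441 mV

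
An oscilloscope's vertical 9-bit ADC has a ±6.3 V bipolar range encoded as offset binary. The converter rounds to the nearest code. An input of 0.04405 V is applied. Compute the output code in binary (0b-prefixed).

code 0b100000010 (decimal 258)

With 512 levels over 12.6 V, one step is 24.609 mV.
(V_in − V_low)/LSB = (0.04405 − (−6.3)) / 0.0246094 = 257.790.
round(257.790) = 258.
In binary (0b-prefixed): 0b100000010.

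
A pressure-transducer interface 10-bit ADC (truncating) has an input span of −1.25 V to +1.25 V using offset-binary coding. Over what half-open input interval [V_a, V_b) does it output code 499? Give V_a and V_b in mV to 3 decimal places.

[-31.738 mV, -29.297 mV)

LSB = 2.5/2^10 = 2.441 mV.
V_a = V_low + 499·LSB = -0.0317383 V; V_b = V_low + 500·LSB = -0.0292969 V.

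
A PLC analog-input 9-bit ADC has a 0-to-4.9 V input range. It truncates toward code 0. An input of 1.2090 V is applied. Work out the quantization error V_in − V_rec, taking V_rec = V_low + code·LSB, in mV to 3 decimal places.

Step size: 4.9 V ÷ 2^9 = 9.570 mV.
(V_in − V_low)/LSB = (1.2090 − 0)/0.00957031 = 126.3282 → code 126 (floor).
Code 126 maps back to 0 + 126×0.00957031 V = 1.2058594 V.
V_in − V_rec = 0.00314063 V = 3.141 mV.

3.141 mV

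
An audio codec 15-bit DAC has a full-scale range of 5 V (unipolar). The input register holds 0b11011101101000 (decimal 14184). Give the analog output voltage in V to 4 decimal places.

2.1643 V

LSB = 5 V / 2^15 = 152.59 µV.
Code 0b11011101101000 = 14184 decimal.
V_out = 0 + 14184 × 0.000152588 V = 2.16431 V.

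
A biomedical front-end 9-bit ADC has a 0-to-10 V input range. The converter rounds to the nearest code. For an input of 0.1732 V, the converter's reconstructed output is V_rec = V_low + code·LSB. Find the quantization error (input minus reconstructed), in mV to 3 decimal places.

LSB = 10/2^9 = 19.531 mV.
(V_in − V_low)/LSB = (0.1732 − 0)/0.0195312 = 8.8678 → code 9 (round).
Reconstructed: 0.17578125 V.
Difference: -0.00258125 V → -2.581 mV.

-2.581 mV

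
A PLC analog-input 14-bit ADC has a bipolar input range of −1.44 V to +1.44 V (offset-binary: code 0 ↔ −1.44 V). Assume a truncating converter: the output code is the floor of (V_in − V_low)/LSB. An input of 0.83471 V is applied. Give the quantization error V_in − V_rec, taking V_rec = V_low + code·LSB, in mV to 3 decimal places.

LSB = 2.88/2^14 = 175.78 µV.
(V_in − V_low)/LSB = (0.83471 − (−1.44))/0.000175781 = 12940.5724 → code 12940 (floor).
V_rec = (−1.44) + 12940·0.000175781 = 0.83460937 V.
Difference: 0.000100625 V → 0.101 mV.

0.101 mV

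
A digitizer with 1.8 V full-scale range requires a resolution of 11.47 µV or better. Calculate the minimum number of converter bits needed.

Number of steps required ≥ 1.8 V / 11.47 µV = 156931.12.
Need 2^N ≥ 156931.12; 2^17 = 131072, 2^18 = 262144.
Minimum N = 18.

18 bits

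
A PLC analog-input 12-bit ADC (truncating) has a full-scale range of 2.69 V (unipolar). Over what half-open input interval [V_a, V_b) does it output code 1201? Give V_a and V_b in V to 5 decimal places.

LSB = 2.69/2^12 = 0.657 mV.
V_a = V_low + 1201·LSB = 0.788743 V; V_b = V_low + 1202·LSB = 0.789399 V.

[0.78874 V, 0.78940 V)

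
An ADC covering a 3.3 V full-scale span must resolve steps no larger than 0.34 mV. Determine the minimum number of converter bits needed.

14 bits

Number of steps required ≥ 3.3 V / 0.34 mV = 9705.88.
Need 2^N ≥ 9705.88; 2^13 = 8192, 2^14 = 16384.
Minimum N = 14.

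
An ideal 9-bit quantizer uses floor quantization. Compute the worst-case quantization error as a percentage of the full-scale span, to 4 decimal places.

0.1953 %

Truncating → worst-case error = 1 LSB = V_FS/2^9, so 100/512 = 0.195312 % of full scale.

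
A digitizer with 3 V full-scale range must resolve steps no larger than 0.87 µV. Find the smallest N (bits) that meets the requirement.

Number of steps required ≥ 3 V / 0.87 µV = 3448275.86.
Need 2^N ≥ 3448275.86; 2^21 = 2097152, 2^22 = 4194304.
Minimum N = 22.

22 bits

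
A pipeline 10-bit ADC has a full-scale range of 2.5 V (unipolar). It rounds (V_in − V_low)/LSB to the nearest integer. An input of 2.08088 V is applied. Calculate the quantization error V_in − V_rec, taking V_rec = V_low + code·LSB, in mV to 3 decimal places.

0.802 mV

One LSB is 2.5 V / 1024 = 2.441 mV.
(2.08088 − 0)/0.00244141 = 852.3284; round gives code 852.
V_rec = 0 + 852·0.00244141 = 2.0800781 V.
V_in − V_rec = 0.000801875 V = 0.802 mV.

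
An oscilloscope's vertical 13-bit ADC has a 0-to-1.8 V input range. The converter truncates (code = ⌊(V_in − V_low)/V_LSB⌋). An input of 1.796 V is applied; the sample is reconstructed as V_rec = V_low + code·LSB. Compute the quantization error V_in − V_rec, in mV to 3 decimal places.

0.175 mV

Step size: 1.8 V ÷ 2^13 = 219.73 µV.
(1.796 − 0)/0.000219727 = 8173.7956; ⌊·⌋ gives code 8173.
V_rec = 0 + 8173·0.000219727 = 1.7958252 V.
Difference: 0.000174805 V → 0.175 mV.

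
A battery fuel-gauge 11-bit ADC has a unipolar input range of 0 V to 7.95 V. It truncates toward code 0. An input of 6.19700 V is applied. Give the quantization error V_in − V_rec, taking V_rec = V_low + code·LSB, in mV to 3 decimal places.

Step size: 7.95 V ÷ 2^11 = 3.882 mV.
(V_in − V_low)/LSB = (6.19700 − 0)/0.00388184 = 1596.4096 → code 1596 (floor).
V_rec = 0 + 1596·0.00388184 = 6.1954102 V.
V_in − V_rec = 0.00158984 V = 1.590 mV.

1.590 mV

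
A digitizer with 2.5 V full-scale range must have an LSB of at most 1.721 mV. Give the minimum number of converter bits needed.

Number of steps required ≥ 2.5 V / 1.721 mV = 1452.64.
Need 2^N ≥ 1452.64; 2^10 = 1024, 2^11 = 2048.
Minimum N = 11.

11 bits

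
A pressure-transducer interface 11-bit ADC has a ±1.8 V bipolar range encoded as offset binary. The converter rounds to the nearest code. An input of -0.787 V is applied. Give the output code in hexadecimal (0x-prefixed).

code 0x240 (decimal 576)

With 2048 levels over 3.6 V, one step is 1.758 mV.
Input sits at 576.284 steps above V_low.
So the output code is 576.
In hexadecimal (0x-prefixed): 0x240.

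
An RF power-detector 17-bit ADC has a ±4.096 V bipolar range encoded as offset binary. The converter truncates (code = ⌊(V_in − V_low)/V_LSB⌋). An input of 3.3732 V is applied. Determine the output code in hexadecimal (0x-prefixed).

code 0x1D2D3 (decimal 119507)

Full-scale span = 8.192 V; LSB = 8.192/2^17 = 62.50 µV.
Input sits at 119507.200 steps above V_low.
Floor → code 119507.
In hexadecimal (0x-prefixed): 0x1D2D3.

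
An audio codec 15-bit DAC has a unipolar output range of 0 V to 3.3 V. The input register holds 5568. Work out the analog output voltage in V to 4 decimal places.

0.5607 V

LSB = 3.3 V / 2^15 = 100.71 µV.
V_out = 0 + 5568 × 0.000100708 V = 0.560742 V.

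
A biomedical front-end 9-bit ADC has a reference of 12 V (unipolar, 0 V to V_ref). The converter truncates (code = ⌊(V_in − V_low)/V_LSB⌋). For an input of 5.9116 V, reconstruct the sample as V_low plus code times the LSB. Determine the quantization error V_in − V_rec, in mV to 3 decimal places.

One LSB is 12 V / 512 = 23.438 mV.
Scaled input = 252.2283 LSBs, so code = 252.
V_rec = 0 + 252·0.0234375 = 5.90625 V.
V_in − V_rec = 0.00535 V = 5.350 mV.

5.350 mV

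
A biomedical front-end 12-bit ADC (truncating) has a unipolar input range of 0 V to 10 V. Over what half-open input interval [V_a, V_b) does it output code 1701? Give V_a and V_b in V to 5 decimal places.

[4.15283 V, 4.15527 V)

LSB = 10/2^12 = 2.441 mV.
V_a = V_low + 1701·LSB = 4.15283 V; V_b = V_low + 1702·LSB = 4.15527 V.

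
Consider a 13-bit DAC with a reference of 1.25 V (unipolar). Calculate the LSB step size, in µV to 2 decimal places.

152.59 µV

Full-scale span = 1.25 V.
LSB = 1.25 / 2^13 = 1.25 / 8192 = 0.000152588 V = 152.59 µV.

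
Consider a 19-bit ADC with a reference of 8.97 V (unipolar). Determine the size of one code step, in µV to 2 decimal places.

Full-scale span = 8.97 V.
LSB = 8.97 / 2^19 = 8.97 / 524288 = 1.71089e-05 V = 17.11 µV.

17.11 µV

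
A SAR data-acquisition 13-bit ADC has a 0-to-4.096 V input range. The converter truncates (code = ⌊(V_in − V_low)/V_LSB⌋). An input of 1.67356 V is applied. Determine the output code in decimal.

LSB = 4.096 V / 8192 = 0.500 mV.
(1.67356 − 0) / 0.0005 = 3347.120 LSBs.
So the output code is 3347.

code 3347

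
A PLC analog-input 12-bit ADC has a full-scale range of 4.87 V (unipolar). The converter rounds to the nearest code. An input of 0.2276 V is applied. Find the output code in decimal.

code 191

Full-scale span = 4.87 V; LSB = 4.87/2^12 = 1.189 mV.
(0.2276 − 0) / 0.00118896 = 191.427 LSBs.
So the output code is 191.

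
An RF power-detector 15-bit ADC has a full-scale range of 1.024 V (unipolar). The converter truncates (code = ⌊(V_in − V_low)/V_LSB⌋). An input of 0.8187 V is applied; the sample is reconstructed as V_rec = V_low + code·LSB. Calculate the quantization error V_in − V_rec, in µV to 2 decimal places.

One LSB is 1.024 V / 32768 = 31.25 µV.
Scaled input = 26198.4000 LSBs, so code = 26198.
Reconstructed: 0.8186875 V.
V_in − V_rec = 1.25e-05 V = 12.50 µV.

12.50 µV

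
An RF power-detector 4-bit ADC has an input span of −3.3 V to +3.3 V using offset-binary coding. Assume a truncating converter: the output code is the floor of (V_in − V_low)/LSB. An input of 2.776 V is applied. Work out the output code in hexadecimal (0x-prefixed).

With 16 levels over 6.6 V, one step is 412.500 mV.
(V_in − V_low)/LSB = (2.776 − (−3.3)) / 0.4125 = 14.730.
So the output code is 14.
In hexadecimal (0x-prefixed): 0xE.

code 0xE (decimal 14)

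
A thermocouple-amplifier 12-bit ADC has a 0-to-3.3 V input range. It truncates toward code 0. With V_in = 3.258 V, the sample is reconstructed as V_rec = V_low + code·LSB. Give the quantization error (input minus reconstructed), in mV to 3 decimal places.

Step size: 3.3 V ÷ 2^12 = 0.806 mV.
(V_in − V_low)/LSB = (3.258 − 0)/0.000805664 = 4043.8691 → code 4043 (floor).
V_rec = 0 + 4043·0.000805664 = 3.2572998 V.
Error = 3.258 − 3.2572998 = 0.000700195 V = 0.700 mV.

0.700 mV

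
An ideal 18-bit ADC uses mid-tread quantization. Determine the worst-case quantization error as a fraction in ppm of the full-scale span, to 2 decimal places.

Rounding → worst-case error = ½ LSB = V_FS/2^19, so 1e+06/524288 = 1.90735 ppm of full scale.

1.91 ppm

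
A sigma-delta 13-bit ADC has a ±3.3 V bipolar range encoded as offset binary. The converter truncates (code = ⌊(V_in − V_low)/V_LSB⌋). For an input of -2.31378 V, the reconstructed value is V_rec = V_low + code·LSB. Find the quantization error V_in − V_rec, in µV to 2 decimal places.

87.19 µV

Step size: 6.6 V ÷ 2^13 = 0.806 mV.
Scaled input = 1224.1082 LSBs, so code = 1224.
V_rec = (−3.3) + 1224·0.000805664 = -2.3138672 V.
Difference: 8.71875e-05 V → 87.19 µV.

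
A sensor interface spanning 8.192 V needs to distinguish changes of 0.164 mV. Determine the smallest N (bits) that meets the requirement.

Number of steps required ≥ 8.192 V / 0.164 mV = 49951.22.
Need 2^N ≥ 49951.22; 2^15 = 32768, 2^16 = 65536.
Minimum N = 16.

16 bits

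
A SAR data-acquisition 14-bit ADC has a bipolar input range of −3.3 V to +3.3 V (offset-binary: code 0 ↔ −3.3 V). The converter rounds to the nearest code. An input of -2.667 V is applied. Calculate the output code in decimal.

LSB = 6.6 V / 16384 = 402.83 µV.
(-2.667 − (−3.3)) / 0.000402832 = 1571.375 LSBs.
round(1571.375) = 1571.

code 1571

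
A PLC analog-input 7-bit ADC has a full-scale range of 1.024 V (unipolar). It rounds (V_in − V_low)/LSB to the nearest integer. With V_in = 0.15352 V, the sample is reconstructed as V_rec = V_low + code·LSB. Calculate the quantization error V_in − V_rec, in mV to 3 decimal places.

1.520 mV

Step size: 1.024 V ÷ 2^7 = 8.000 mV.
Scaled input = 19.1900 LSBs, so code = 19.
V_rec = 0 + 19·0.008 = 0.152 V.
Error = 0.15352 − 0.152 = 0.00152 V = 1.520 mV.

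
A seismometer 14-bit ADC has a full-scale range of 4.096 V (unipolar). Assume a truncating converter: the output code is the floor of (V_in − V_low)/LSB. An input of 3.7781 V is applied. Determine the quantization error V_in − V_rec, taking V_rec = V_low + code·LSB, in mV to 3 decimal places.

Step size: 4.096 V ÷ 2^14 = 250.00 µV.
(3.7781 − 0)/0.00025 = 15112.4000; ⌊·⌋ gives code 15112.
Reconstructed: 3.778 V.
Error = 3.7781 − 3.778 = 0.0001 V = 0.100 mV.

0.100 mV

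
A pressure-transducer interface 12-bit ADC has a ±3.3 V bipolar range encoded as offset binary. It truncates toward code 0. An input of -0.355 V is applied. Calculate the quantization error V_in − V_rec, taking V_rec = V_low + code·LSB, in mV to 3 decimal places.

1.104 mV

Step size: 6.6 V ÷ 2^12 = 1.611 mV.
(V_in − V_low)/LSB = (-0.355 − (−3.3))/0.00161133 = 1827.6848 → code 1827 (floor).
V_rec = (−3.3) + 1827·0.00161133 = -0.35610352 V.
Error = -0.355 − (−0.35610352) = 0.00110352 V = 1.104 mV.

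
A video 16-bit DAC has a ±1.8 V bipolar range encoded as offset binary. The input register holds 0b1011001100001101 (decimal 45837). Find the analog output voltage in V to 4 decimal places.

0.7179 V

LSB = 3.6 V / 2^16 = 54.93 µV.
Code 0b1011001100001101 = 45837 decimal.
V_out = (−1.8) + 45837 × 5.49316e-05 V = 0.717902 V.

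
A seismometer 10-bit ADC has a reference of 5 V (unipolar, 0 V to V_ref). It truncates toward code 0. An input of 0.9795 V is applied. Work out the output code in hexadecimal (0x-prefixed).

code 0xC8 (decimal 200)

With 1024 levels over 5 V, one step is 4.883 mV.
(0.9795 − 0) / 0.00488281 = 200.602 LSBs.
So the output code is 200.
In hexadecimal (0x-prefixed): 0xC8.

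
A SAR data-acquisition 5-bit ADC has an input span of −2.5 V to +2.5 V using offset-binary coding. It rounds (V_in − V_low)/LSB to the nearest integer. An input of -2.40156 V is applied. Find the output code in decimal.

code 1

Full-scale span = 5 V; LSB = 5/2^5 = 156.250 mV.
(-2.40156 − (−2.5)) / 0.15625 = 0.630 LSBs.
Round → code 1.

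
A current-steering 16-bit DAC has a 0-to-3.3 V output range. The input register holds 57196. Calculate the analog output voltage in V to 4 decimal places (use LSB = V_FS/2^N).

LSB = 3.3 V / 2^16 = 50.35 µV.
V_out = 0 + 57196 × 5.0354e-05 V = 2.88005 V.

2.8800 V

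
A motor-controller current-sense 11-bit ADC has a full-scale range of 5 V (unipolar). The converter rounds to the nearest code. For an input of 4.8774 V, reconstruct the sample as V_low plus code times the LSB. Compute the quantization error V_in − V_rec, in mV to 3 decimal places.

Step size: 5 V ÷ 2^11 = 2.441 mV.
Scaled input = 1997.7830 LSBs, so code = 1998.
Reconstructed: 4.8779297 V.
Error = 4.8774 − 4.8779297 = -0.000529687 V = -0.530 mV.

-0.530 mV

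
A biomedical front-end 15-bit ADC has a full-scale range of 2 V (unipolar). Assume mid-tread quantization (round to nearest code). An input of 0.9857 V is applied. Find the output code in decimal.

code 16150

LSB = 2 V / 32768 = 61.04 µV.
Input sits at 16149.709 steps above V_low.
So the output code is 16150.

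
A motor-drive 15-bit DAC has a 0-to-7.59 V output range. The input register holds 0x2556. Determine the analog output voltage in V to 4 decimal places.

LSB = 7.59 V / 2^15 = 231.63 µV.
Code 0x2556 = 9558 decimal.
V_out = 0 + 9558 × 0.000231628 V = 2.2139 V.

2.2139 V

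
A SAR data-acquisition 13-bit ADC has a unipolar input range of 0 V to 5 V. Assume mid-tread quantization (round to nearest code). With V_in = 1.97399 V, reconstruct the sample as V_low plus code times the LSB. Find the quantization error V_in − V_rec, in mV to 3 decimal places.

0.113 mV

One LSB is 5 V / 8192 = 0.610 mV.
(1.97399 − 0)/0.000610352 = 3234.1852; round gives code 3234.
Code 3234 maps back to 0 + 3234×0.000610352 V = 1.973877 V.
Difference: 0.000113047 V → 0.113 mV.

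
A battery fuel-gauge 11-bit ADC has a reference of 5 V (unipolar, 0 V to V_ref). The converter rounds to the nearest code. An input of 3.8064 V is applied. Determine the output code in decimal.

code 1559

With 2048 levels over 5 V, one step is 2.441 mV.
(3.8064 − 0) / 0.00244141 = 1559.101 LSBs.
Round → code 1559.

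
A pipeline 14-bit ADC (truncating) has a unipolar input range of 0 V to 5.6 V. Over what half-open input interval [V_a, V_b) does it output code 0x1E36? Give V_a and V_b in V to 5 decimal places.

LSB = 5.6/2^14 = 341.80 µV.
Code 0x1E36 = 7734 decimal.
V_a = V_low + 7734·LSB = 2.64346 V; V_b = V_low + 7735·LSB = 2.6438 V.

[2.64346 V, 2.64380 V)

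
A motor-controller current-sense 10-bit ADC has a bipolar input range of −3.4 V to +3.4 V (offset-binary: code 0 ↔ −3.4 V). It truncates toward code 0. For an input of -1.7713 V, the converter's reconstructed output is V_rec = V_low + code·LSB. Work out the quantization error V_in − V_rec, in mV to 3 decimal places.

1.747 mV

Step size: 6.8 V ÷ 2^10 = 6.641 mV.
(-1.7713 − (−3.4))/0.00664062 = 245.2631; ⌊·⌋ gives code 245.
Reconstructed: -1.7730469 V.
Error = -1.7713 − (−1.7730469) = 0.00174687 V = 1.747 mV.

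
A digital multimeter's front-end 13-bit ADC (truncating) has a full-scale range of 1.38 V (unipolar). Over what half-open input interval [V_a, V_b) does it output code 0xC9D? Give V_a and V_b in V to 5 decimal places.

[0.54395 V, 0.54412 V)

LSB = 1.38/2^13 = 168.46 µV.
Code 0xC9D = 3229 decimal.
V_a = V_low + 3229·LSB = 0.543948 V; V_b = V_low + 3230·LSB = 0.544116 V.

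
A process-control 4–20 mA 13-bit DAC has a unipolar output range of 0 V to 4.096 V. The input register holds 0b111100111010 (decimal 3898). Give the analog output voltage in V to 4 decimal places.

LSB = 4.096 V / 2^13 = 0.500 mV.
Code 0b111100111010 = 3898 decimal.
V_out = 0 + 3898 × 0.0005 V = 1.949 V.

1.9490 V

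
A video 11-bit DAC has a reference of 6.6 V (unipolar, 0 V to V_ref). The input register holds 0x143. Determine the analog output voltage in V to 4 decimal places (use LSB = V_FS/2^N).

1.0409 V

LSB = 6.6 V / 2^11 = 3.223 mV.
Code 0x143 = 323 decimal.
V_out = 0 + 323 × 0.00322266 V = 1.04092 V.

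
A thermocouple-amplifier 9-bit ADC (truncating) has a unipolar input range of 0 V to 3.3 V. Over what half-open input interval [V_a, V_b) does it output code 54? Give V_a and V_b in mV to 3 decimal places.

[348.047 mV, 354.492 mV)

LSB = 3.3/2^9 = 6.445 mV.
V_a = V_low + 54·LSB = 0.348047 V; V_b = V_low + 55·LSB = 0.354492 V.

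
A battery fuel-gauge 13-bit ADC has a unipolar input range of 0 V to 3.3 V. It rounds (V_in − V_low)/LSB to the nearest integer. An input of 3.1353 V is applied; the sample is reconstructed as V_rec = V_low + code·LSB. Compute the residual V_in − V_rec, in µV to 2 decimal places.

58.30 µV

One LSB is 3.3 V / 8192 = 402.83 µV.
(3.1353 − 0)/0.000402832 = 7783.1447; round gives code 7783.
Reconstructed: 3.1352417 V.
Difference: 5.83008e-05 V → 58.30 µV.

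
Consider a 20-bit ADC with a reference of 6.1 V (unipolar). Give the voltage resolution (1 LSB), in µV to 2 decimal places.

5.82 µV

Full-scale span = 6.1 V.
LSB = 6.1 / 2^20 = 6.1 / 1048576 = 5.81741e-06 V = 5.82 µV.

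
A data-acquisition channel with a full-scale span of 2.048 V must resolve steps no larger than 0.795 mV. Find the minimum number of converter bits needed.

12 bits

Number of steps required ≥ 2.048 V / 0.795 mV = 2576.10.
Need 2^N ≥ 2576.10; 2^11 = 2048, 2^12 = 4096.
Minimum N = 12.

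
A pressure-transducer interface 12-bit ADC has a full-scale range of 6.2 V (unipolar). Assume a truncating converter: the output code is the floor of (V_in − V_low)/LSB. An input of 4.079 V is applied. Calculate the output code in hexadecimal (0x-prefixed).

Full-scale span = 6.2 V; LSB = 6.2/2^12 = 1.514 mV.
(V_in − V_low)/LSB = (4.079 − 0) / 0.00151367 = 2694.772.
So the output code is 2694.
In hexadecimal (0x-prefixed): 0xA86.

code 0xA86 (decimal 2694)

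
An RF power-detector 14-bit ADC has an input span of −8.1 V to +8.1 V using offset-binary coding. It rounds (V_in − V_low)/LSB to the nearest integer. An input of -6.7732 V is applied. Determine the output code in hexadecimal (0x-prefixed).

Full-scale span = 16.2 V; LSB = 16.2/2^14 = 0.989 mV.
(V_in − V_low)/LSB = (-6.7732 − (−8.1)) / 0.00098877 = 1341.870.
So the output code is 1342.
In hexadecimal (0x-prefixed): 0x53E.

code 0x53E (decimal 1342)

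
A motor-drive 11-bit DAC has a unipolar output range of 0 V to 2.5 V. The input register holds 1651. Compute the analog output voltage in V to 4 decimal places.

2.0154 V

LSB = 2.5 V / 2^11 = 1.221 mV.
V_out = 0 + 1651 × 0.0012207 V = 2.01538 V.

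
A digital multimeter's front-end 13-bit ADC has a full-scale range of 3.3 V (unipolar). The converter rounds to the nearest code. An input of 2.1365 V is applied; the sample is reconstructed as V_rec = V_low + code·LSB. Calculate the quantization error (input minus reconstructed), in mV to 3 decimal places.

Step size: 3.3 V ÷ 2^13 = 402.83 µV.
(2.1365 − 0)/0.000402832 = 5303.6994; round gives code 5304.
V_rec = 0 + 5304·0.000402832 = 2.1366211 V.
V_in − V_rec = -0.000121094 V = -0.121 mV.

-0.121 mV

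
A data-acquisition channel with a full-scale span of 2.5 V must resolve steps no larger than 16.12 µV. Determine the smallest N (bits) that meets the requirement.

Number of steps required ≥ 2.5 V / 16.12 µV = 155086.85.
Need 2^N ≥ 155086.85; 2^17 = 131072, 2^18 = 262144.
Minimum N = 18.

18 bits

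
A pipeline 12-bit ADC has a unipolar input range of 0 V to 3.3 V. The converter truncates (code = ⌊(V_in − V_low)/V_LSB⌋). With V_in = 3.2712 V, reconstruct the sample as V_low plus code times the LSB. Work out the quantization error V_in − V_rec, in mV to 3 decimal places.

0.204 mV

One LSB is 3.3 V / 4096 = 0.806 mV.
(V_in − V_low)/LSB = (3.2712 − 0)/0.000805664 = 4060.2531 → code 4060 (floor).
Code 4060 maps back to 0 + 4060×0.000805664 V = 3.2709961 V.
V_in − V_rec = 0.000203906 V = 0.204 mV.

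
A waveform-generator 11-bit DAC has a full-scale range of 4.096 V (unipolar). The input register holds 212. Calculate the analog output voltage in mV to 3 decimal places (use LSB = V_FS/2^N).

LSB = 4.096 V / 2^11 = 2.000 mV.
V_out = 0 + 212 × 0.002 V = 0.424 V.
= 424.000 mV.

424.000 mV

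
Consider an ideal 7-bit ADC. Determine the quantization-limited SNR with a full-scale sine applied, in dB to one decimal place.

43.9 dB

SNR ≈ 6.02·N + 1.76 dB = 6.02·7 + 1.76 = 43.90 dB.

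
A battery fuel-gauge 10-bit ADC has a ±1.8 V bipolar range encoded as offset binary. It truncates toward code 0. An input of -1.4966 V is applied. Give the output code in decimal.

code 86

With 1024 levels over 3.6 V, one step is 3.516 mV.
(V_in − V_low)/LSB = (-1.4966 − (−1.8)) / 0.00351563 = 86.300.
Floor → code 86.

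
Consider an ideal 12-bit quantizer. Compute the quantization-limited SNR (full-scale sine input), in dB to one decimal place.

SNR ≈ 6.02·N + 1.76 dB = 6.02·12 + 1.76 = 74.00 dB.

74.0 dB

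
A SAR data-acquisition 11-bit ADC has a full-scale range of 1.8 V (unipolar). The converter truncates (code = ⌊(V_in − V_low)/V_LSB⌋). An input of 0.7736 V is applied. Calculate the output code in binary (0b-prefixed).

LSB = 1.8 V / 2048 = 0.879 mV.
Input sits at 880.185 steps above V_low.
Floor → code 880.
In binary (0b-prefixed): 0b1101110000.

code 0b1101110000 (decimal 880)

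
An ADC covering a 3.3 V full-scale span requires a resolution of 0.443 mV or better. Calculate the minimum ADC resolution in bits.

13 bits

Number of steps required ≥ 3.3 V / 0.443 mV = 7449.21.
Need 2^N ≥ 7449.21; 2^12 = 4096, 2^13 = 8192.
Minimum N = 13.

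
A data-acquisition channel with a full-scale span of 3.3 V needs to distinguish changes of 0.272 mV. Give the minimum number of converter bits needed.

14 bits

Number of steps required ≥ 3.3 V / 0.272 mV = 12132.35.
Need 2^N ≥ 12132.35; 2^13 = 8192, 2^14 = 16384.
Minimum N = 14.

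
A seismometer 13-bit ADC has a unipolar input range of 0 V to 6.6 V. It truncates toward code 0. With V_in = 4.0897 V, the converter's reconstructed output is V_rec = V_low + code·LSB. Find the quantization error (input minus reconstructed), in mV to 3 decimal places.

0.149 mV

Step size: 6.6 V ÷ 2^13 = 0.806 mV.
(4.0897 − 0)/0.000805664 = 5076.1852; ⌊·⌋ gives code 5076.
Reconstructed: 4.0895508 V.
Difference: 0.000149219 V → 0.149 mV.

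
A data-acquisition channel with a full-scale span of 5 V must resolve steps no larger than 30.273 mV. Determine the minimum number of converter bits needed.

Number of steps required ≥ 5 V / 30.273 mV = 165.16.
Need 2^N ≥ 165.16; 2^7 = 128, 2^8 = 256.
Minimum N = 8.

8 bits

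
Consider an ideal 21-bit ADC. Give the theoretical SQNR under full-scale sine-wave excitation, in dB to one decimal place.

SNR ≈ 6.02·N + 1.76 dB = 6.02·21 + 1.76 = 128.18 dB.

128.2 dB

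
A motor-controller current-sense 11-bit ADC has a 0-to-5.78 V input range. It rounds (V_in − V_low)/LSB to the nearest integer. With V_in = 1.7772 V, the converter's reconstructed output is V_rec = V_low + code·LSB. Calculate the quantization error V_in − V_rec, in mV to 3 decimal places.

-0.827 mV

Step size: 5.78 V ÷ 2^11 = 2.822 mV.
(V_in − V_low)/LSB = (1.7772 − 0)/0.00282227 = 629.7069 → code 630 (round).
V_rec = 0 + 630·0.00282227 = 1.7780273 V.
Error = 1.7772 − 1.7780273 = -0.000827344 V = -0.827 mV.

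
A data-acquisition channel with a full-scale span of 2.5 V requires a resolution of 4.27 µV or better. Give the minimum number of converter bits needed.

Number of steps required ≥ 2.5 V / 4.27 µV = 585480.09.
Need 2^N ≥ 585480.09; 2^19 = 524288, 2^20 = 1048576.
Minimum N = 20.

20 bits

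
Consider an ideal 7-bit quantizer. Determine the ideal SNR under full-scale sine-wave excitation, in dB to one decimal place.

43.9 dB

SNR ≈ 6.02·N + 1.76 dB = 6.02·7 + 1.76 = 43.90 dB.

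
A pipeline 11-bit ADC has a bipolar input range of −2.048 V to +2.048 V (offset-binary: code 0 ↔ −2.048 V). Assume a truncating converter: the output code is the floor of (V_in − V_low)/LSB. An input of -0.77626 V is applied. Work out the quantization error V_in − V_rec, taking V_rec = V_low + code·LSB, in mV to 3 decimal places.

LSB = 4.096/2^11 = 2.000 mV.
(-0.77626 − (−2.048))/0.002 = 635.8700; ⌊·⌋ gives code 635.
Code 635 maps back to (−2.048) + 635×0.002 V = -0.778 V.
V_in − V_rec = 0.00174 V = 1.740 mV.

1.740 mV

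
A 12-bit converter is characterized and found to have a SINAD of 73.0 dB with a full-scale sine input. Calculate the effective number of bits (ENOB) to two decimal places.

ENOB = (SINAD − 1.76) / 6.02 = (73.0 − 1.76)/6.02 = 11.834.

11.83 bits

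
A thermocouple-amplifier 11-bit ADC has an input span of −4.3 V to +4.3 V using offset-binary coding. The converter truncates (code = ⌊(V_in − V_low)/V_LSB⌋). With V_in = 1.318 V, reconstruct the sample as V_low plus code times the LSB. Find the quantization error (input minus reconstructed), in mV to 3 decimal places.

LSB = 8.6/2^11 = 4.199 mV.
(V_in − V_low)/LSB = (1.318 − (−4.3))/0.00419922 = 1337.8679 → code 1337 (floor).
V_rec = (−4.3) + 1337·0.00419922 = 1.3143555 V.
V_in − V_rec = 0.00364453 V = 3.645 mV.

3.645 mV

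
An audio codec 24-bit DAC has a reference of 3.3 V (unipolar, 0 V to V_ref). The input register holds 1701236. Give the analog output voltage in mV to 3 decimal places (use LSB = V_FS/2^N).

334.625 mV

LSB = 3.3 V / 2^24 = 0.20 µV.
V_out = 0 + 1701236 × 1.96695e-07 V = 0.334625 V.
= 334.625 mV.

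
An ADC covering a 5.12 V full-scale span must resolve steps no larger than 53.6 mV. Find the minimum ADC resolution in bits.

7 bits

Number of steps required ≥ 5.12 V / 53.6 mV = 95.52.
Need 2^N ≥ 95.52; 2^6 = 64, 2^7 = 128.
Minimum N = 7.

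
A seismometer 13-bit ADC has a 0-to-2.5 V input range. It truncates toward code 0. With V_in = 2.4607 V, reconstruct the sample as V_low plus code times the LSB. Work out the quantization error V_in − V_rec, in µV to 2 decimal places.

67.68 µV

LSB = 2.5/2^13 = 305.18 µV.
(V_in − V_low)/LSB = (2.4607 − 0)/0.000305176 = 8063.2218 → code 8063 (floor).
V_rec = 0 + 8063·0.000305176 = 2.4606323 V.
Error = 2.4607 − 2.4606323 = 6.76758e-05 V = 67.68 µV.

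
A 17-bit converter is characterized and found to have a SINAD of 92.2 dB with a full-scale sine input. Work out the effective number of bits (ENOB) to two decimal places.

15.02 bits

ENOB = (SINAD − 1.76) / 6.02 = (92.2 − 1.76)/6.02 = 15.023.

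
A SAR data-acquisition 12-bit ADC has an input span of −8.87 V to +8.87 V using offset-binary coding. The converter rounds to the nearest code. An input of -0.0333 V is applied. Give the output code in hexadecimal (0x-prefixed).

Full-scale span = 17.74 V; LSB = 17.74/2^12 = 4.331 mV.
(V_in − V_low)/LSB = (-0.0333 − (−8.87)) / 0.00433105 = 2040.311.
So the output code is 2040.
In hexadecimal (0x-prefixed): 0x7F8.

code 0x7F8 (decimal 2040)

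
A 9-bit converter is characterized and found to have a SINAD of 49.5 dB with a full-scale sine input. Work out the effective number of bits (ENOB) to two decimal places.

ENOB = (SINAD − 1.76) / 6.02 = (49.5 − 1.76)/6.02 = 7.930.

7.93 bits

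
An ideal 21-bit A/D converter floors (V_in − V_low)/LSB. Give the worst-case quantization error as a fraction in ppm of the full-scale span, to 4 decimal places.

0.4768 ppm

Truncating → worst-case error = 1 LSB = V_FS/2^21, so 1e+06/2097152 = 0.476837 ppm of full scale.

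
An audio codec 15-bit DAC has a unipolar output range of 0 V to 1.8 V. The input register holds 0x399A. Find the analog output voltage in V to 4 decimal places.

0.8100 V

LSB = 1.8 V / 2^15 = 54.93 µV.
Code 0x399A = 14746 decimal.
V_out = 0 + 14746 × 5.49316e-05 V = 0.810022 V.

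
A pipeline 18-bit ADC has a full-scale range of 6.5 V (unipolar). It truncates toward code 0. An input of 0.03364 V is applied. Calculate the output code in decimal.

LSB = 6.5 V / 262144 = 24.80 µV.
(0.03364 − 0) / 2.47955e-05 = 1356.696 LSBs.
⌊·⌋(1356.696) = 1356.

code 1356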